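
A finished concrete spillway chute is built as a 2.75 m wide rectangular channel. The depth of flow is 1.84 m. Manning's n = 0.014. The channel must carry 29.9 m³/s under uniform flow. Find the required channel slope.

Flow area A = b·y = 2.75 × 1.84 = 5.06 m². Wetted perimeter P = b + 2y = 2.75 + 2×1.84 = 6.43 m.
Hydraulic radius R = A/P = 5.06/6.43 = 0.7869 m.
From Manning's equation, S = [nQ / (1 A R^(2/3))]² = [0.014 × 29.9 / (1 × 5.06 × 0.7869^(2/3))]² = 0.00942.

S = 0.00942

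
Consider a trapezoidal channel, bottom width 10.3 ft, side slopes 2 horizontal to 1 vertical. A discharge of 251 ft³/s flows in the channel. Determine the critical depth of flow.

At critical depth, Q² T / (g A³) = 1, i.e. A³/T = Q²/g = 251²/32.2 = 1957.
Try y = 2.46 ft: A³/T = 2606 — too large.
Try y = 1.85 ft: A³/T = 981.6 — too small.
Try y = 2.26 ft: A³/T = 1943 — close enough.

y_c = 2.26 ft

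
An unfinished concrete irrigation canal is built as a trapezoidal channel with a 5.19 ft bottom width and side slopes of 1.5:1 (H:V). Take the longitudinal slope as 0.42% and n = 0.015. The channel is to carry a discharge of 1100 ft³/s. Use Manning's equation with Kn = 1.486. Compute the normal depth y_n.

y_n = 5.81 ft

Manning's equation rearranged: A R^(2/3) = nQ / (1.486·√S) = 0.015 × 1100 / (1.486 × √0.0042) = 171.3.
At y = 4.15 ft: A R^(2/3) = 83.75 — short.
At y = 5.81 ft: A R^(2/3) = 171.4 — matches.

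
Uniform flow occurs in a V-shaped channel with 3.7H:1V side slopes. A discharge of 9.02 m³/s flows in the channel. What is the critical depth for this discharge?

y_c = 1.04 m

At critical depth, Q² T / (g A³) = 1, i.e. A³/T = Q²/g = 9.02²/9.81 = 8.294.
At y = 1.32 m: A³/T = 27.43 — over.
At y = 0.759 m: A³/T = 1.724 — short.
At y = 1.04 m: A³/T = 8.328 — close enough.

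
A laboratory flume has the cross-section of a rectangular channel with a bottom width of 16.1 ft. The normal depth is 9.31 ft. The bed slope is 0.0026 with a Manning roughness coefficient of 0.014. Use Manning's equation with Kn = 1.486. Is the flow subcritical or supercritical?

subcritical

Flow area A = b·y = 16.1 × 9.31 = 149.9 ft². Wetted perimeter P = b + 2y = 16.1 + 2×9.31 = 34.72 ft.
Hydraulic radius R = A/P = 149.9/34.72 = 4.317 ft.
V = (1.486/n) R^(2/3) √S = (1.486/0.014) × 4.317^(2/3) × √0.0026 = 14.35 ft/s. Hydraulic depth D_h = A/T = 149.9/16.1 = 9.31 ft.
Froude number Fr = V/√(g·D_h) = 14.35/√(32.2×9.31) = 0.829, which is less than 1, so the flow is subcritical.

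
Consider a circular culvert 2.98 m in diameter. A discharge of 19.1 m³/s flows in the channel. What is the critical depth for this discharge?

At critical depth, Q² T / (g A³) = 1, i.e. A³/T = Q²/g = 19.1²/9.81 = 37.19.
At y = 2.39 m: A³/T = 90.76 — too large.
At y = 1.52 m: A³/T = 15.36 — too small.
At y = 1.91 m: A³/T = 36.83 — ≈ 37.19.

y_c = 1.91 m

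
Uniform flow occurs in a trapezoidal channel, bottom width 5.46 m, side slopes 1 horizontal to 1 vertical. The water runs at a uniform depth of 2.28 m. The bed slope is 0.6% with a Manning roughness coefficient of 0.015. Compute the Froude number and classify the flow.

supercritical

With bottom width b = 5.46 m and side slope z = 1: A = (b + zy)y = (5.46 + 1×2.28)×2.28 = 17.65 m²; P = b + 2y√(1+z²) = 5.46 + 2×2.28×1.414 = 11.91 m.
Hydraulic radius R = A/P = 17.65/11.91 = 1.482 m.
V = (1/n) R^(2/3) √S = (1/0.015) × 1.482^(2/3) × √0.006 = 6.712 m/s. Hydraulic depth D_h = A/T = 17.65/10.02 = 1.761 m.
Froude number Fr = V/√(g·D_h) = 6.712/√(9.81×1.761) = 1.61, which is greater than 1, so the flow is supercritical.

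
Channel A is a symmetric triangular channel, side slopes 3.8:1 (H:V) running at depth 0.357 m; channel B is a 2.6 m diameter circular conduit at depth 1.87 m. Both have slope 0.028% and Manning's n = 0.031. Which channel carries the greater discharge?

channel B

Channel A: For a triangular section with side slope z = 3.8: A = zy² = 3.8×0.357² = 0.4843 m²; P = 2y√(1+z²) = 2×0.357×3.929 = 2.806 m. Hydraulic radius R = A/P = 0.4843/2.806 = 0.1726 m. Q_A = (1/0.031)·0.4843·0.1726^(2/3)·√0.00028 = 0.08105 m³/s.
Channel B: For a circular section of diameter D = 2.6 m at depth y = 1.87 m, the central angle is θ = 2 arccos(1 − 2y/D) = 4.049 rad. Then A = (D²/8)(θ − sin θ) = 4.088 m² and P = Dθ/2 = 5.264 m. Hydraulic radius R = A/P = 4.088/5.264 = 0.7765 m. Q_B = (1/0.031)·4.088·0.7765^(2/3)·√0.00028 = 1.864 m³/s.
Q_A = 0.08105 m³/s vs Q_B = 1.864 m³/s, so channel B carries more.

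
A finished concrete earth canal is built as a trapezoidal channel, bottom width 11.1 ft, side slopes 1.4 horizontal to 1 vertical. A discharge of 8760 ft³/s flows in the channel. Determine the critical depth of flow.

y_c = 15.5 ft

At critical depth, Q² T / (g A³) = 1, i.e. A³/T = Q²/g = 8760²/32.2 = 2383000.
At y = 17.7 ft: A³/T = 4223000 — high.
At y = 13 ft: A³/T = 1163000 — low.
At y = 15.5 ft: A³/T = 2411000 — ≈ 2383000.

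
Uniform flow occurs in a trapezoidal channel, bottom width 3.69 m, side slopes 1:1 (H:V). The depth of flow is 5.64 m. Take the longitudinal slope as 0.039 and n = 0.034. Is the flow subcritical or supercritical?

supercritical

With bottom width b = 3.69 m and side slope z = 1: A = (b + zy)y = (3.69 + 1×5.64)×5.64 = 52.62 m²; P = b + 2y√(1+z²) = 3.69 + 2×5.64×1.414 = 19.64 m.
Hydraulic radius R = A/P = 52.62/19.64 = 2.679 m.
V = (1/n) R^(2/3) √S = (1/0.034) × 2.679^(2/3) × √0.039 = 11.2 m/s. Hydraulic depth D_h = A/T = 52.62/14.97 = 3.515 m.
Froude number Fr = V/√(g·D_h) = 11.2/√(9.81×3.515) = 1.91, which is greater than 1, so the flow is supercritical.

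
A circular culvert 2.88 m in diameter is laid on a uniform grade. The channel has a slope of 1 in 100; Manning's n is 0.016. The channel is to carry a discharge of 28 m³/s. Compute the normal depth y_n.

y_n = 2.05 m

Manning's equation rearranged: A R^(2/3) = nQ / (1·√S) = 0.016 × 28 / (√0.01) = 4.48.
Try y = 1.53 m: A R^(2/3) = 2.896 — low.
Try y = 2.28 m: A R^(2/3) = 5.062 — high.
Try y = 2.05 m: A R^(2/3) = 4.477 — ≈ 4.48.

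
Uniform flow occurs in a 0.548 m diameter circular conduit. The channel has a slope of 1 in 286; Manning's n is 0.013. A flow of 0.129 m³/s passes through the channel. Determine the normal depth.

Manning's equation rearranged: A R^(2/3) = nQ / (1·√S) = 0.013 × 0.129 / (√0.003497) = 0.02836.
Try y = 0.212 m: A R^(2/3) = 0.01987 — too small.
Try y = 0.299 m: A R^(2/3) = 0.03624 — too large.
Try y = 0.259 m: A R^(2/3) = 0.02845 — close enough.

y_n = 0.259 m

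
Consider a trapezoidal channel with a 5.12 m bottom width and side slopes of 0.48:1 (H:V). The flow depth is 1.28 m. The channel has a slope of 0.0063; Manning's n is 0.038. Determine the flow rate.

With bottom width b = 5.12 m and side slope z = 0.48: A = (b + zy)y = (5.12 + 0.48×1.28)×1.28 = 7.34 m²; P = b + 2y√(1+z²) = 5.12 + 2×1.28×1.109 = 7.96 m.
Hydraulic radius R = A/P = 7.34/7.96 = 0.9222 m.
Manning's equation: Q = (1/n) A R^(2/3) S^(1/2) = (1/0.038) × 7.34 × 0.9222^(2/3) × 0.0063^(1/2) = 14.5 m³/s.

Q = 14.5 m³/s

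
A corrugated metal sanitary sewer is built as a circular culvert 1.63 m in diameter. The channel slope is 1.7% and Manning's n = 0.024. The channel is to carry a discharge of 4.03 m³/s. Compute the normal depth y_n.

y_n = 0.954 m

Manning's equation rearranged: A R^(2/3) = nQ / (1·√S) = 0.024 × 4.03 / (√0.017) = 0.7418.
Try y = 0.858 m: A R^(2/3) = 0.6252 — low.
Try y = 1.18 m: A R^(2/3) = 1.002 — high.
Try y = 0.954 m: A R^(2/3) = 0.7416 — close enough.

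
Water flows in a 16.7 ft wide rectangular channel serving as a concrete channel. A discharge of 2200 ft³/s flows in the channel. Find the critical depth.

For a rectangular channel, critical depth y_c = (q²/g)^(1/3) where q = Q/b = 2200/16.7 = 131.7 ft²/s.
So y_c = (131.7²/32.2)^(1/3) = 8.14 ft.

y_c = 8.14 ft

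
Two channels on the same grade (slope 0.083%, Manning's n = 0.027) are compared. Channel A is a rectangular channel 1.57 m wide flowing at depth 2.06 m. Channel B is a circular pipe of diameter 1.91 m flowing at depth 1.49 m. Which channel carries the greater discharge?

Channel A: Flow area A = b·y = 1.57 × 2.06 = 3.234 m². Wetted perimeter P = b + 2y = 1.57 + 2×2.06 = 5.69 m. Hydraulic radius R = A/P = 3.234/5.69 = 0.5684 m. Q_A = (1/0.027)·3.234·0.5684^(2/3)·√0.00083 = 2.368 m³/s.
Channel B: For a circular section of diameter D = 1.91 m at depth y = 1.49 m, the central angle is θ = 2 arccos(1 − 2y/D) = 4.331 rad. Then A = (D²/8)(θ − sin θ) = 2.398 m² and P = Dθ/2 = 4.136 m. Hydraulic radius R = A/P = 2.398/4.136 = 0.5798 m. Q_B = (1/0.027)·2.398·0.5798^(2/3)·√0.00083 = 1.779 m³/s.
Q_A = 2.368 m³/s vs Q_B = 1.779 m³/s, so channel A carries more.

channel A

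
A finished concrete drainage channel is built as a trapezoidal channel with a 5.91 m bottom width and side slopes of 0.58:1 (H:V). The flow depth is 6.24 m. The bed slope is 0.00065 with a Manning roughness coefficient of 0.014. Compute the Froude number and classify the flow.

With bottom width b = 5.91 m and side slope z = 0.58: A = (b + zy)y = (5.91 + 0.58×6.24)×6.24 = 59.46 m²; P = b + 2y√(1+z²) = 5.91 + 2×6.24×1.156 = 20.34 m.
Hydraulic radius R = A/P = 59.46/20.34 = 2.924 m.
V = (1/n) R^(2/3) √S = (1/0.014) × 2.924^(2/3) × √0.00065 = 3.724 m/s. Hydraulic depth D_h = A/T = 59.46/13.15 = 4.522 m.
Froude number Fr = V/√(g·D_h) = 3.724/√(9.81×4.522) = 0.559, which is less than 1, so the flow is subcritical.

subcritical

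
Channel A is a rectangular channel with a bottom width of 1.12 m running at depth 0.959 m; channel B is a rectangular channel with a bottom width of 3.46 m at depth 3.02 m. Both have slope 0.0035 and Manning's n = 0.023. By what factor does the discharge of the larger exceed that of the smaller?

Channel A: Flow area A = b·y = 1.12 × 0.959 = 1.074 m². Wetted perimeter P = b + 2y = 1.12 + 2×0.959 = 3.038 m. Hydraulic radius R = A/P = 1.074/3.038 = 0.3535 m. Q_A = (1/0.023)·1.074·0.3535^(2/3)·√0.0035 = 1.381 m³/s.
Channel B: Flow area A = b·y = 3.46 × 3.02 = 10.45 m². Wetted perimeter P = b + 2y = 3.46 + 2×3.02 = 9.5 m. Hydraulic radius R = A/P = 10.45/9.5 = 1.1 m. Q_B = (1/0.023)·10.45·1.1^(2/3)·√0.0035 = 28.64 m³/s.
The larger discharge is 28.64 m³/s and the smaller is 1.381 m³/s; the ratio is 20.7.

20.7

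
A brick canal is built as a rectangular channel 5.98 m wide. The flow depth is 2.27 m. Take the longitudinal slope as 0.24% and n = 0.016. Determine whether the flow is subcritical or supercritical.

subcritical

Flow area A = b·y = 5.98 × 2.27 = 13.57 m². Wetted perimeter P = b + 2y = 5.98 + 2×2.27 = 10.52 m.
Hydraulic radius R = A/P = 13.57/10.52 = 1.29 m.
V = (1/n) R^(2/3) √S = (1/0.016) × 1.29^(2/3) × √0.0024 = 3.629 m/s. Hydraulic depth D_h = A/T = 13.57/5.98 = 2.27 m.
Froude number Fr = V/√(g·D_h) = 3.629/√(9.81×2.27) = 0.769, which is less than 1, so the flow is subcritical.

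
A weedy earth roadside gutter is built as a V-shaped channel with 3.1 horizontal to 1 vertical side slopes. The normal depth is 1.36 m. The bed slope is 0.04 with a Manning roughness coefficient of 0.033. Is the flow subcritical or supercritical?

For a triangular section with side slope z = 3.1: A = zy² = 3.1×1.36² = 5.734 m²; P = 2y√(1+z²) = 2×1.36×3.257 = 8.86 m.
Hydraulic radius R = A/P = 5.734/8.86 = 0.6472 m.
V = (1/n) R^(2/3) √S = (1/0.033) × 0.6472^(2/3) × √0.04 = 4.534 m/s. Hydraulic depth D_h = A/T = 5.734/8.432 = 0.68 m.
Froude number Fr = V/√(g·D_h) = 4.534/√(9.81×0.68) = 1.76, which is greater than 1, so the flow is supercritical.

supercritical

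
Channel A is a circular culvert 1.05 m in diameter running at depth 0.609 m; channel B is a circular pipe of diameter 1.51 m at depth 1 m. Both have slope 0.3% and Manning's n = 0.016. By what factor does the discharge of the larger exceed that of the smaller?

3.21

Channel A: For a circular section of diameter D = 1.05 m at depth y = 0.609 m, the central angle is θ = 2 arccos(1 − 2y/D) = 3.463 rad. Then A = (D²/8)(θ − sin θ) = 0.5208 m² and P = Dθ/2 = 1.818 m. Hydraulic radius R = A/P = 0.5208/1.818 = 0.2864 m. Q_A = (1/0.016)·0.5208·0.2864^(2/3)·√0.003 = 0.7747 m³/s.
Channel B: For a circular section of diameter D = 1.51 m at depth y = 1 m, the central angle is θ = 2 arccos(1 − 2y/D) = 3.803 rad. Then A = (D²/8)(θ − sin θ) = 1.259 m² and P = Dθ/2 = 2.871 m. Hydraulic radius R = A/P = 1.259/2.871 = 0.4384 m. Q_B = (1/0.016)·1.259·0.4384^(2/3)·√0.003 = 2.487 m³/s.
The larger discharge is 2.487 m³/s and the smaller is 0.7747 m³/s; the ratio is 3.21.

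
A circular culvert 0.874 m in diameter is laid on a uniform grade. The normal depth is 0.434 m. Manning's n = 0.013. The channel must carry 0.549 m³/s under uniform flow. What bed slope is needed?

For a circular section of diameter D = 0.874 m at depth y = 0.434 m, the central angle is θ = 2 arccos(1 − 2y/D) = 3.128 rad. Then A = (D²/8)(θ − sin θ) = 0.2974 m² and P = Dθ/2 = 1.367 m.
Hydraulic radius R = A/P = 0.2974/1.367 = 0.2175 m.
From Manning's equation, S = [nQ / (1 A R^(2/3))]² = [0.013 × 0.549 / (1 × 0.2974 × 0.2175^(2/3))]² = 0.0044.

S = 0.0044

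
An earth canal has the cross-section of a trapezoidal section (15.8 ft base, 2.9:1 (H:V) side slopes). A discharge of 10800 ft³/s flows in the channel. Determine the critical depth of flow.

At critical depth, Q² T / (g A³) = 1, i.e. A³/T = Q²/g = 10800²/32.2 = 3622000.
Try y = 10.3 ft: A³/T = 1378000 — short.
Try y = 15.4 ft: A³/T = 7679000 — over.
Try y = 12.9 ft: A³/T = 3569000 — close enough.

y_c = 12.9 ft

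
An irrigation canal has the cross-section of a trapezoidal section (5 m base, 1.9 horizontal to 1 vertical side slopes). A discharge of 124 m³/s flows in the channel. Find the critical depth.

y_c = 2.81 m

At critical depth, Q² T / (g A³) = 1, i.e. A³/T = Q²/g = 124²/9.81 = 1567.
Try y = 2.13 m: A³/T = 546.5 — short.
Try y = 3.11 m: A³/T = 2322 — over.
Try y = 2.81 m: A³/T = 1564 — ≈ 1567.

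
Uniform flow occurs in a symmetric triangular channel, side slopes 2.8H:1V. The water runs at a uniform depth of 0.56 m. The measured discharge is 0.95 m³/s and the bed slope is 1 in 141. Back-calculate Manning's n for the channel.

n = 0.032

For a triangular section with side slope z = 2.8: A = zy² = 2.8×0.56² = 0.8781 m²; P = 2y√(1+z²) = 2×0.56×2.973 = 3.33 m.
Hydraulic radius R = A/P = 0.8781/3.33 = 0.2637 m.
Rearranging Manning's equation: n = (1/Q) A R^(2/3) S^(1/2) = (1/0.95) × 0.8781 × 0.2637^(2/3) × √0.007092 = 0.032.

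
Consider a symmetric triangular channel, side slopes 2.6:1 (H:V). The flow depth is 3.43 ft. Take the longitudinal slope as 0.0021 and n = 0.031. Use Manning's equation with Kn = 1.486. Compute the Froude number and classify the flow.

subcritical

For a triangular section with side slope z = 2.6: A = zy² = 2.6×3.43² = 30.59 ft²; P = 2y√(1+z²) = 2×3.43×2.786 = 19.11 ft.
Hydraulic radius R = A/P = 30.59/19.11 = 1.601 ft.
V = (1.486/n) R^(2/3) √S = (1.486/0.031) × 1.601^(2/3) × √0.0021 = 3.006 ft/s. Hydraulic depth D_h = A/T = 30.59/17.84 = 1.715 ft.
Froude number Fr = V/√(g·D_h) = 3.006/√(32.2×1.715) = 0.404, which is less than 1, so the flow is subcritical.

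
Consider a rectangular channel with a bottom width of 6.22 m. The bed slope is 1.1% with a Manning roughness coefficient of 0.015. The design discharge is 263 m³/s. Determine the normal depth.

Manning's equation rearranged: A R^(2/3) = nQ / (1·√S) = 0.015 × 263 / (√0.011) = 37.61.
Try y = 3.21 m: A R^(2/3) = 27.08 — short.
Try y = 4.13 m: A R^(2/3) = 37.65 — close enough.

y_n = 4.13 m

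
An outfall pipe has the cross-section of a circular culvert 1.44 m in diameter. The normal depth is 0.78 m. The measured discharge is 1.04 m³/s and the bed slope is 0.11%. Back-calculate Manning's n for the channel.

For a circular section of diameter D = 1.44 m at depth y = 0.78 m, the central angle is θ = 2 arccos(1 − 2y/D) = 3.308 rad. Then A = (D²/8)(θ − sin θ) = 0.9006 m² and P = Dθ/2 = 2.382 m.
Hydraulic radius R = A/P = 0.9006/2.382 = 0.3781 m.
Rearranging Manning's equation: n = (1/Q) A R^(2/3) S^(1/2) = (1/1.04) × 0.9006 × 0.3781^(2/3) × √0.0011 = 0.015.

n = 0.015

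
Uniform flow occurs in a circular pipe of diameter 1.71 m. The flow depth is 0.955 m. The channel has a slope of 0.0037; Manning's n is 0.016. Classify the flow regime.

For a circular section of diameter D = 1.71 m at depth y = 0.955 m, the central angle is θ = 2 arccos(1 − 2y/D) = 3.376 rad. Then A = (D²/8)(θ − sin θ) = 1.319 m² and P = Dθ/2 = 2.887 m.
Hydraulic radius R = A/P = 1.319/2.887 = 0.4569 m.
V = (1/n) R^(2/3) √S = (1/0.016) × 0.4569^(2/3) × √0.0037 = 2.255 m/s. Hydraulic depth D_h = A/T = 1.319/1.698 = 0.7766 m.
Froude number Fr = V/√(g·D_h) = 2.255/√(9.81×0.7766) = 0.817, which is less than 1, so the flow is subcritical.

subcritical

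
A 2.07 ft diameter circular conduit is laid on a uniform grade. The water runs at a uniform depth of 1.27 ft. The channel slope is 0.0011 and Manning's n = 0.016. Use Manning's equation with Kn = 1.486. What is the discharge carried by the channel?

For a circular section of diameter D = 2.07 ft at depth y = 1.27 ft, the central angle is θ = 2 arccos(1 − 2y/D) = 3.6 rad. Then A = (D²/8)(θ − sin θ) = 2.165 ft² and P = Dθ/2 = 3.726 ft.
Hydraulic radius R = A/P = 2.165/3.726 = 0.5811 ft.
Manning's equation: Q = (1.486/n) A R^(2/3) S^(1/2) = (1.486/0.016) × 2.165 × 0.5811^(2/3) × 0.0011^(1/2) = 4.64 ft³/s.

Q = 4.64 ft³/s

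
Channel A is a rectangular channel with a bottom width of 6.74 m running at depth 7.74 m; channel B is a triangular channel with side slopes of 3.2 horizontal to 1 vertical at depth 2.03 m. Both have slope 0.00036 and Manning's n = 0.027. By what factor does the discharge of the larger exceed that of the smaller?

Channel A: Flow area A = b·y = 6.74 × 7.74 = 52.17 m². Wetted perimeter P = b + 2y = 6.74 + 2×7.74 = 22.22 m. Hydraulic radius R = A/P = 52.17/22.22 = 2.348 m. Q_A = (1/0.027)·52.17·2.348^(2/3)·√0.00036 = 64.76 m³/s.
Channel B: For a triangular section with side slope z = 3.2: A = zy² = 3.2×2.03² = 13.19 m²; P = 2y√(1+z²) = 2×2.03×3.353 = 13.61 m. Hydraulic radius R = A/P = 13.19/13.61 = 0.9688 m. Q_B = (1/0.027)·13.19·0.9688^(2/3)·√0.00036 = 9.073 m³/s.
The larger discharge is 64.76 m³/s and the smaller is 9.073 m³/s; the ratio is 7.14.

7.14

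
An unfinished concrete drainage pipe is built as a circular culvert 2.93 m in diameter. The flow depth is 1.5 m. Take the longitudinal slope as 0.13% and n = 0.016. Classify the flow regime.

For a circular section of diameter D = 2.93 m at depth y = 1.5 m, the central angle is θ = 2 arccos(1 − 2y/D) = 3.189 rad. Then A = (D²/8)(θ − sin θ) = 3.474 m² and P = Dθ/2 = 4.672 m.
Hydraulic radius R = A/P = 3.474/4.672 = 0.7435 m.
V = (1/n) R^(2/3) √S = (1/0.016) × 0.7435^(2/3) × √0.0013 = 1.849 m/s. Hydraulic depth D_h = A/T = 3.474/2.929 = 1.186 m.
Froude number Fr = V/√(g·D_h) = 1.849/√(9.81×1.186) = 0.542, which is less than 1, so the flow is subcritical.

subcritical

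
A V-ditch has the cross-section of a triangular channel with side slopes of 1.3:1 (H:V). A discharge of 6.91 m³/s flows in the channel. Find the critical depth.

At critical depth, Q² T / (g A³) = 1, i.e. A³/T = Q²/g = 6.91²/9.81 = 4.867.
At y = 1.66 m: A³/T = 10.65 — too large.
At y = 1.25 m: A³/T = 2.579 — too small.
At y = 1.42 m: A³/T = 4.879 — close enough.

y_c = 1.42 m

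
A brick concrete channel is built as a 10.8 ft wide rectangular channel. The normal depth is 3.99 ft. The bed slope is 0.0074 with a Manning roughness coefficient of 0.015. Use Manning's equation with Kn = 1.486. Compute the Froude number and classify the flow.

Flow area A = b·y = 10.8 × 3.99 = 43.09 ft². Wetted perimeter P = b + 2y = 10.8 + 2×3.99 = 18.78 ft.
Hydraulic radius R = A/P = 43.09/18.78 = 2.295 ft.
V = (1.486/n) R^(2/3) √S = (1.486/0.015) × 2.295^(2/3) × √0.0074 = 14.83 ft/s. Hydraulic depth D_h = A/T = 43.09/10.8 = 3.99 ft.
Froude number Fr = V/√(g·D_h) = 14.83/√(32.2×3.99) = 1.31, which is greater than 1, so the flow is supercritical.

supercritical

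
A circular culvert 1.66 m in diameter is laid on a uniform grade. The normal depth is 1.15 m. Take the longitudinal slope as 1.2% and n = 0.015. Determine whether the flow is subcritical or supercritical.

supercritical

For a circular section of diameter D = 1.66 m at depth y = 1.15 m, the central angle is θ = 2 arccos(1 − 2y/D) = 3.933 rad. Then A = (D²/8)(θ − sin θ) = 1.6 m² and P = Dθ/2 = 3.265 m.
Hydraulic radius R = A/P = 1.6/3.265 = 0.4901 m.
V = (1/n) R^(2/3) √S = (1/0.015) × 0.4901^(2/3) × √0.012 = 4.539 m/s. Hydraulic depth D_h = A/T = 1.6/1.532 = 1.045 m.
Froude number Fr = V/√(g·D_h) = 4.539/√(9.81×1.045) = 1.42, which is greater than 1, so the flow is supercritical.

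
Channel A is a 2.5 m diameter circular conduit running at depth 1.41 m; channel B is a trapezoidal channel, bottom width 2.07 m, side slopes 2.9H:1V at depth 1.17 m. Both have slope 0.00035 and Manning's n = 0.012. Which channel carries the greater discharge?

Channel A: For a circular section of diameter D = 2.5 m at depth y = 1.41 m, the central angle is θ = 2 arccos(1 − 2y/D) = 3.398 rad. Then A = (D²/8)(θ − sin θ) = 2.853 m² and P = Dθ/2 = 4.248 m. Hydraulic radius R = A/P = 2.853/4.248 = 0.6717 m. Q_A = (1/0.012)·2.853·0.6717^(2/3)·√0.00035 = 3.412 m³/s.
Channel B: With bottom width b = 2.07 m and side slope z = 2.9: A = (b + zy)y = (2.07 + 2.9×1.17)×1.17 = 6.392 m²; P = b + 2y√(1+z²) = 2.07 + 2×1.17×3.068 = 9.248 m. Hydraulic radius R = A/P = 6.392/9.248 = 0.6911 m. Q_B = (1/0.012)·6.392·0.6911^(2/3)·√0.00035 = 7.79 m³/s.
Q_A = 3.412 m³/s vs Q_B = 7.79 m³/s, so channel B carries more.

channel B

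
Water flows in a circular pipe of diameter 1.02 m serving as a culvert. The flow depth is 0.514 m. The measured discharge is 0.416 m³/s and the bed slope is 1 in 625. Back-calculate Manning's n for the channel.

For a circular section of diameter D = 1.02 m at depth y = 0.514 m, the central angle is θ = 2 arccos(1 − 2y/D) = 3.157 rad. Then A = (D²/8)(θ − sin θ) = 0.4126 m² and P = Dθ/2 = 1.61 m.
Hydraulic radius R = A/P = 0.4126/1.61 = 0.2563 m.
Rearranging Manning's equation: n = (1/Q) A R^(2/3) S^(1/2) = (1/0.416) × 0.4126 × 0.2563^(2/3) × √0.0016 = 0.016.

n = 0.016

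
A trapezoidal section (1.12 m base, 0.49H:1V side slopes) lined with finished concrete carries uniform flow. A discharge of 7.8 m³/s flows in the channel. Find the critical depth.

At critical depth, Q² T / (g A³) = 1, i.e. A³/T = Q²/g = 7.8²/9.81 = 6.202.
At y = 1.07 m: A³/T = 2.511 — short.
At y = 1.57 m: A³/T = 9.816 — over.
At y = 1.38 m: A³/T = 6.16 — matches.

y_c = 1.38 m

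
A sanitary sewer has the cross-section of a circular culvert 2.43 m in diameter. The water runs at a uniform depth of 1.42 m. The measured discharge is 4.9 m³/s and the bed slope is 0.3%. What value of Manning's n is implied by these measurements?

For a circular section of diameter D = 2.43 m at depth y = 1.42 m, the central angle is θ = 2 arccos(1 − 2y/D) = 3.481 rad. Then A = (D²/8)(θ − sin θ) = 2.815 m² and P = Dθ/2 = 4.229 m.
Hydraulic radius R = A/P = 2.815/4.229 = 0.6656 m.
Rearranging Manning's equation: n = (1/Q) A R^(2/3) S^(1/2) = (1/4.9) × 2.815 × 0.6656^(2/3) × √0.003 = 0.024.

n = 0.024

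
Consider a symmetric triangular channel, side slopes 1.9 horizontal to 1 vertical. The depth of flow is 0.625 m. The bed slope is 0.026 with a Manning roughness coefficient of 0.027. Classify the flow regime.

supercritical

For a triangular section with side slope z = 1.9: A = zy² = 1.9×0.625² = 0.7422 m²; P = 2y√(1+z²) = 2×0.625×2.147 = 2.684 m.
Hydraulic radius R = A/P = 0.7422/2.684 = 0.2765 m.
V = (1/n) R^(2/3) √S = (1/0.027) × 0.2765^(2/3) × √0.026 = 2.535 m/s. Hydraulic depth D_h = A/T = 0.7422/2.375 = 0.3125 m.
Froude number Fr = V/√(g·D_h) = 2.535/√(9.81×0.3125) = 1.45, which is greater than 1, so the flow is supercritical.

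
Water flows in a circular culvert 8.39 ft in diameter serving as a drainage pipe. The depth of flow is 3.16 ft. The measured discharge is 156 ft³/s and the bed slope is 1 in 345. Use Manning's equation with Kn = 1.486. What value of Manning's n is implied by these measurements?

n = 0.014

For a circular section of diameter D = 8.39 ft at depth y = 3.16 ft, the central angle is θ = 2 arccos(1 − 2y/D) = 2.643 rad. Then A = (D²/8)(θ − sin θ) = 19.05 ft² and P = Dθ/2 = 11.09 ft.
Hydraulic radius R = A/P = 19.05/11.09 = 1.718 ft.
Rearranging Manning's equation: n = (1.486/Q) A R^(2/3) S^(1/2) = (1.486/156) × 19.05 × 1.718^(2/3) × √0.002899 = 0.014.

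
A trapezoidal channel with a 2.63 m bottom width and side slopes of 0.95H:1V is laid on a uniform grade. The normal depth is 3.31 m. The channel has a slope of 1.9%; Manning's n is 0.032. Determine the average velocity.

V = 5.95 m/s

With bottom width b = 2.63 m and side slope z = 0.95: A = (b + zy)y = (2.63 + 0.95×3.31)×3.31 = 19.11 m²; P = b + 2y√(1+z²) = 2.63 + 2×3.31×1.379 = 11.76 m.
Hydraulic radius R = A/P = 19.11/11.76 = 1.625 m.
From Manning's equation, V = (1/n) R^(2/3) S^(1/2) = (1/0.032) × 1.625^(2/3) × 0.019^(1/2) = 5.95 m/s.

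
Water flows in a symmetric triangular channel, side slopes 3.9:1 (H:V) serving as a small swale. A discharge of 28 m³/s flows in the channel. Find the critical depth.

y_c = 1.6 m

At critical depth, Q² T / (g A³) = 1, i.e. A³/T = Q²/g = 28²/9.81 = 79.92.
Trying y = 1.87 m: A³/T = 173.9 — high.
Trying y = 1.4 m: A³/T = 40.9 — low.
Trying y = 1.6 m: A³/T = 79.74 — ≈ 79.92.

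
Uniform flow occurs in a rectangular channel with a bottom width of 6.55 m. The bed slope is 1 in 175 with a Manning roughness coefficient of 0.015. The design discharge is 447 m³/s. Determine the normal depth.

Manning's equation rearranged: A R^(2/3) = nQ / (1·√S) = 0.015 × 447 / (√0.005714) = 88.7.
Try y = 8.81 m: A R^(2/3) = 103.1 — too large.
Try y = 6.25 m: A R^(2/3) = 68.17 — too small.
Try y = 7.76 m: A R^(2/3) = 88.64 — close enough.

y_n = 7.76 m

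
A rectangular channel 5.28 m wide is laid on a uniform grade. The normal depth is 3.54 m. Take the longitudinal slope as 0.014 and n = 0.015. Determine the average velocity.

Flow area A = b·y = 5.28 × 3.54 = 18.69 m². Wetted perimeter P = b + 2y = 5.28 + 2×3.54 = 12.36 m.
Hydraulic radius R = A/P = 18.69/12.36 = 1.512 m.
From Manning's equation, V = (1/n) R^(2/3) S^(1/2) = (1/0.015) × 1.512^(2/3) × 0.014^(1/2) = 10.4 m/s.

V = 10.4 m/s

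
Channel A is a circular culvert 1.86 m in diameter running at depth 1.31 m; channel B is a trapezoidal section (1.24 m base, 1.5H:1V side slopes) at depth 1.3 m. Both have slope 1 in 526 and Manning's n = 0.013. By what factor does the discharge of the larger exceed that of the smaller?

Channel A: For a circular section of diameter D = 1.86 m at depth y = 1.31 m, the central angle is θ = 2 arccos(1 − 2y/D) = 3.983 rad. Then A = (D²/8)(θ − sin θ) = 2.045 m² and P = Dθ/2 = 3.705 m. Hydraulic radius R = A/P = 2.045/3.705 = 0.5521 m. Q_A = (1/0.013)·2.045·0.5521^(2/3)·√0.001901 = 4.616 m³/s.
Channel B: With bottom width b = 1.24 m and side slope z = 1.5: A = (b + zy)y = (1.24 + 1.5×1.3)×1.3 = 4.147 m²; P = b + 2y√(1+z²) = 1.24 + 2×1.3×1.803 = 5.927 m. Hydraulic radius R = A/P = 4.147/5.927 = 0.6997 m. Q_B = (1/0.013)·4.147·0.6997^(2/3)·√0.001901 = 10.96 m³/s.
The larger discharge is 10.96 m³/s and the smaller is 4.616 m³/s; the ratio is 2.37.

2.37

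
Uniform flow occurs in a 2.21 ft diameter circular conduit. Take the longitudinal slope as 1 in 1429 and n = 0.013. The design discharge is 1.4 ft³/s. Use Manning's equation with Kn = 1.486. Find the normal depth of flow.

y_n = 0.633 ft

Manning's equation rearranged: A R^(2/3) = nQ / (1.486·√S) = 0.013 × 1.4 / (1.486 × √0.0006998) = 0.463.
Trying y = 0.481 ft: A R^(2/3) = 0.2683 — short.
Trying y = 0.727 ft: A R^(2/3) = 0.6038 — over.
Trying y = 0.633 ft: A R^(2/3) = 0.4623 — ≈ 0.463.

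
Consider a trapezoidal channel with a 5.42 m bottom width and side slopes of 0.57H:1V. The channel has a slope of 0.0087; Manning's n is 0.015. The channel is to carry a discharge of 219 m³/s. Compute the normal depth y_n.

y_n = 3.24 m

Manning's equation rearranged: A R^(2/3) = nQ / (1·√S) = 0.015 × 219 / (√0.0087) = 35.22.
Try y = 2.53 m: A R^(2/3) = 23.19 — short.
Try y = 3.61 m: A R^(2/3) = 42.36 — over.
Try y = 3.24 m: A R^(2/3) = 35.2 — close enough.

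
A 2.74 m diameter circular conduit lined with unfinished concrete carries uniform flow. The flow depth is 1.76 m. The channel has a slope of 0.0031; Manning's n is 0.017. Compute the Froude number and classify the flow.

subcritical

For a circular section of diameter D = 2.74 m at depth y = 1.76 m, the central angle is θ = 2 arccos(1 − 2y/D) = 3.719 rad. Then A = (D²/8)(θ − sin θ) = 4.002 m² and P = Dθ/2 = 5.095 m.
Hydraulic radius R = A/P = 4.002/5.095 = 0.7855 m.
V = (1/n) R^(2/3) √S = (1/0.017) × 0.7855^(2/3) × √0.0031 = 2.788 m/s. Hydraulic depth D_h = A/T = 4.002/2.627 = 1.524 m.
Froude number Fr = V/√(g·D_h) = 2.788/√(9.81×1.524) = 0.721, which is less than 1, so the flow is subcritical.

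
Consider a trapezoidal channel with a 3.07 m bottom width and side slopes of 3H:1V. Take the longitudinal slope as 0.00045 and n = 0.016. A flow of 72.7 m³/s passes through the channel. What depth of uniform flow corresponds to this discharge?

y_n = 3.11 m

Manning's equation rearranged: A R^(2/3) = nQ / (1·√S) = 0.016 × 72.7 / (√0.00045) = 54.83.
At y = 2.4 m: A R^(2/3) = 30.12 — short.
At y = 3.74 m: A R^(2/3) = 84.83 — over.
At y = 3.11 m: A R^(2/3) = 54.84 — matches.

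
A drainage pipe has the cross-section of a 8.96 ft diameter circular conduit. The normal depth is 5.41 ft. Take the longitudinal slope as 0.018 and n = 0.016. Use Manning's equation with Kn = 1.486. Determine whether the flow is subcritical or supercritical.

For a circular section of diameter D = 8.96 ft at depth y = 5.41 ft, the central angle is θ = 2 arccos(1 − 2y/D) = 3.56 rad. Then A = (D²/8)(θ − sin θ) = 39.8 ft² and P = Dθ/2 = 15.95 ft.
Hydraulic radius R = A/P = 39.8/15.95 = 2.496 ft.
V = (1.486/n) R^(2/3) √S = (1.486/0.016) × 2.496^(2/3) × √0.018 = 22.93 ft/s. Hydraulic depth D_h = A/T = 39.8/8.765 = 4.541 ft.
Froude number Fr = V/√(g·D_h) = 22.93/√(32.2×4.541) = 1.9, which is greater than 1, so the flow is supercritical.

supercritical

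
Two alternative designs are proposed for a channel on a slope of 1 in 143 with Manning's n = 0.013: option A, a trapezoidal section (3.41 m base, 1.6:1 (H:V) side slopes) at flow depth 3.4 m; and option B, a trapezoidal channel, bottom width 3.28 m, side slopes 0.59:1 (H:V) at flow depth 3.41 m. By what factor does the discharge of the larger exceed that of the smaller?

Channel A: With bottom width b = 3.41 m and side slope z = 1.6: A = (b + zy)y = (3.41 + 1.6×3.4)×3.4 = 30.09 m²; P = b + 2y√(1+z²) = 3.41 + 2×3.4×1.887 = 16.24 m. Hydraulic radius R = A/P = 30.09/16.24 = 1.853 m. Q_A = (1/0.013)·30.09·1.853^(2/3)·√0.006993 = 292 m³/s.
Channel B: With bottom width b = 3.28 m and side slope z = 0.59: A = (b + zy)y = (3.28 + 0.59×3.41)×3.41 = 18.05 m²; P = b + 2y√(1+z²) = 3.28 + 2×3.41×1.161 = 11.2 m. Hydraulic radius R = A/P = 18.05/11.2 = 1.611 m. Q_B = (1/0.013)·18.05·1.611^(2/3)·√0.006993 = 159.5 m³/s.
The larger discharge is 292 m³/s and the smaller is 159.5 m³/s; the ratio is 1.83.

1.83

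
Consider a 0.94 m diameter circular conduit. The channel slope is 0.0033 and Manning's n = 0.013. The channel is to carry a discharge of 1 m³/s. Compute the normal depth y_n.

Manning's equation rearranged: A R^(2/3) = nQ / (1·√S) = 0.013 × 1 / (√0.0033) = 0.2263.
Trying y = 0.798 m: A R^(2/3) = 0.2721 — over.
Trying y = 0.532 m: A R^(2/3) = 0.1621 — short.
Trying y = 0.67 m: A R^(2/3) = 0.2265 — ≈ 0.2263.

y_n = 0.67 m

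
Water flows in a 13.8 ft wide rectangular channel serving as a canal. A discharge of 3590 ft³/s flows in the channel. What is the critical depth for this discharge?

For a rectangular channel, critical depth y_c = (q²/g)^(1/3) where q = Q/b = 3590/13.8 = 260.1 ft²/s.
So y_c = (260.1²/32.2)^(1/3) = 12.8 ft.

y_c = 12.8 ft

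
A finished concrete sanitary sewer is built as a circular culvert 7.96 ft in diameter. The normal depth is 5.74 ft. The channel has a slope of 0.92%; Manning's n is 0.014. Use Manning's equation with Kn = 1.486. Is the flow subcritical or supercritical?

For a circular section of diameter D = 7.96 ft at depth y = 5.74 ft, the central angle is θ = 2 arccos(1 − 2y/D) = 4.058 rad. Then A = (D²/8)(θ − sin θ) = 38.42 ft² and P = Dθ/2 = 16.15 ft.
Hydraulic radius R = A/P = 38.42/16.15 = 2.379 ft.
V = (1.486/n) R^(2/3) √S = (1.486/0.014) × 2.379^(2/3) × √0.0092 = 18.14 ft/s. Hydraulic depth D_h = A/T = 38.42/7.139 = 5.381 ft.
Froude number Fr = V/√(g·D_h) = 18.14/√(32.2×5.381) = 1.38, which is greater than 1, so the flow is supercritical.

supercritical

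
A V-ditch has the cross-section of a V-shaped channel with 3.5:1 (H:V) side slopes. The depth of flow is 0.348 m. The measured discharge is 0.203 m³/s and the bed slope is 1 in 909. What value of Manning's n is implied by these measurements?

For a triangular section with side slope z = 3.5: A = zy² = 3.5×0.348² = 0.4239 m²; P = 2y√(1+z²) = 2×0.348×3.64 = 2.533 m.
Hydraulic radius R = A/P = 0.4239/2.533 = 0.1673 m.
Rearranging Manning's equation: n = (1/Q) A R^(2/3) S^(1/2) = (1/0.203) × 0.4239 × 0.1673^(2/3) × √0.0011 = 0.021.

n = 0.021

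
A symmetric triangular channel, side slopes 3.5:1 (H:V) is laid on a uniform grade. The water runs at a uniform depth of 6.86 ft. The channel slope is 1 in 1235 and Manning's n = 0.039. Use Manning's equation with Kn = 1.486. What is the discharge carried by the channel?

For a triangular section with side slope z = 3.5: A = zy² = 3.5×6.86² = 164.7 ft²; P = 2y√(1+z²) = 2×6.86×3.64 = 49.94 ft.
Hydraulic radius R = A/P = 164.7/49.94 = 3.298 ft.
Manning's equation: Q = (1.486/n) A R^(2/3) S^(1/2) = (1.486/0.039) × 164.7 × 3.298^(2/3) × 0.0008097^(1/2) = 396 ft³/s.

Q = 396 ft³/s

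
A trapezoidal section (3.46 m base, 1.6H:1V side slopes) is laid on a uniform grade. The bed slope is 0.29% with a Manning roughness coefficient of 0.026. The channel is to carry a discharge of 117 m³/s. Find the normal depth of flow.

y_n = 3.75 m

Manning's equation rearranged: A R^(2/3) = nQ / (1·√S) = 0.026 × 117 / (√0.0029) = 56.49.
Try y = 4.37 m: A R^(2/3) = 79.34 — too large.
Try y = 2.97 m: A R^(2/3) = 34.23 — too small.
Try y = 3.75 m: A R^(2/3) = 56.58 — close enough.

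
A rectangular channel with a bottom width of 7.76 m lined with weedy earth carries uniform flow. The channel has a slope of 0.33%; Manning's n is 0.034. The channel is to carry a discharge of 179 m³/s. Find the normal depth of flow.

Manning's equation rearranged: A R^(2/3) = nQ / (1·√S) = 0.034 × 179 / (√0.0033) = 105.9.
At y = 9.21 m: A R^(2/3) = 139.6 — too large.
At y = 7.34 m: A R^(2/3) = 106 — ≈ 105.9.

y_n = 7.34 m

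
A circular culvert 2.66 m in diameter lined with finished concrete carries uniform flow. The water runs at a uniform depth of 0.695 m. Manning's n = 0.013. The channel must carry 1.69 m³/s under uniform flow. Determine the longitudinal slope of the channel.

For a circular section of diameter D = 2.66 m at depth y = 0.695 m, the central angle is θ = 2 arccos(1 − 2y/D) = 2.146 rad. Then A = (D²/8)(θ − sin θ) = 1.156 m² and P = Dθ/2 = 2.854 m.
Hydraulic radius R = A/P = 1.156/2.854 = 0.405 m.
From Manning's equation, S = [nQ / (1 A R^(2/3))]² = [0.013 × 1.69 / (1 × 1.156 × 0.405^(2/3))]² = 0.00121.

S = 0.00121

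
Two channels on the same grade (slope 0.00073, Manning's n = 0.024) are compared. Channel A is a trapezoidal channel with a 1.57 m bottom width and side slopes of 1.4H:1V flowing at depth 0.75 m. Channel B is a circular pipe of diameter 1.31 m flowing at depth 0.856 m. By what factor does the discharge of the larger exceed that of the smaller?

2.45

Channel A: With bottom width b = 1.57 m and side slope z = 1.4: A = (b + zy)y = (1.57 + 1.4×0.75)×0.75 = 1.965 m²; P = b + 2y√(1+z²) = 1.57 + 2×0.75×1.72 = 4.151 m. Hydraulic radius R = A/P = 1.965/4.151 = 0.4734 m. Q_A = (1/0.024)·1.965·0.4734^(2/3)·√0.00073 = 1.344 m³/s.
Channel B: For a circular section of diameter D = 1.31 m at depth y = 0.856 m, the central angle is θ = 2 arccos(1 − 2y/D) = 3.765 rad. Then A = (D²/8)(θ − sin θ) = 0.933 m² and P = Dθ/2 = 2.466 m. Hydraulic radius R = A/P = 0.933/2.466 = 0.3783 m. Q_B = (1/0.024)·0.933·0.3783^(2/3)·√0.00073 = 0.5494 m³/s.
The larger discharge is 1.344 m³/s and the smaller is 0.5494 m³/s; the ratio is 2.45.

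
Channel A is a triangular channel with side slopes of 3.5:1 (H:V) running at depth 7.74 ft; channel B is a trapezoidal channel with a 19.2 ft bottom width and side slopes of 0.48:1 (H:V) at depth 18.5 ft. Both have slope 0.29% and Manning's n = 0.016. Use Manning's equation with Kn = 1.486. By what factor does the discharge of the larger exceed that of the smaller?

4.34

Channel A: For a triangular section with side slope z = 3.5: A = zy² = 3.5×7.74² = 209.7 ft²; P = 2y√(1+z²) = 2×7.74×3.64 = 56.35 ft. Hydraulic radius R = A/P = 209.7/56.35 = 3.721 ft. Q_A = (1.486/0.016)·209.7·3.721^(2/3)·√0.0029 = 2518 ft³/s.
Channel B: With bottom width b = 19.2 ft and side slope z = 0.48: A = (b + zy)y = (19.2 + 0.48×18.5)×18.5 = 519.5 ft²; P = b + 2y√(1+z²) = 19.2 + 2×18.5×1.109 = 60.24 ft. Hydraulic radius R = A/P = 519.5/60.24 = 8.623 ft. Q_B = (1.486/0.016)·519.5·8.623^(2/3)·√0.0029 = 10930 ft³/s.
The larger discharge is 10930 ft³/s and the smaller is 2518 ft³/s; the ratio is 4.34.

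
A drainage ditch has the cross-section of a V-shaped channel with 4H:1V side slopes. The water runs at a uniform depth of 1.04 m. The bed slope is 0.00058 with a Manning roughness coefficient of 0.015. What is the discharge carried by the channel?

Q = 4.4 m³/s

For a triangular section with side slope z = 4: A = zy² = 4×1.04² = 4.326 m²; P = 2y√(1+z²) = 2×1.04×4.123 = 8.576 m.
Hydraulic radius R = A/P = 4.326/8.576 = 0.5045 m.
Manning's equation: Q = (1/n) A R^(2/3) S^(1/2) = (1/0.015) × 4.326 × 0.5045^(2/3) × 0.00058^(1/2) = 4.4 m³/s.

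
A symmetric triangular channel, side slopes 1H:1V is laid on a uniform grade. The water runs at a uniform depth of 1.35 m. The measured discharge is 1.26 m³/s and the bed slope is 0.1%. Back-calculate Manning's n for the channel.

For a triangular section with side slope z = 1: A = zy² = 1×1.35² = 1.823 m²; P = 2y√(1+z²) = 2×1.35×1.414 = 3.818 m.
Hydraulic radius R = A/P = 1.823/3.818 = 0.4773 m.
Rearranging Manning's equation: n = (1/Q) A R^(2/3) S^(1/2) = (1/1.26) × 1.823 × 0.4773^(2/3) × √0.001 = 0.0279.

n = 0.0279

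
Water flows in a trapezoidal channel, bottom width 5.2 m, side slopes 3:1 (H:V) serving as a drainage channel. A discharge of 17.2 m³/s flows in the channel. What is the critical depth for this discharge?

At critical depth, Q² T / (g A³) = 1, i.e. A³/T = Q²/g = 17.2²/9.81 = 30.16.
Try y = 1.03 m: A³/T = 54.71 — over.
Try y = 0.739 m: A³/T = 17.09 — short.
Try y = 0.87 m: A³/T = 30.11 — ≈ 30.16.

y_c = 0.87 m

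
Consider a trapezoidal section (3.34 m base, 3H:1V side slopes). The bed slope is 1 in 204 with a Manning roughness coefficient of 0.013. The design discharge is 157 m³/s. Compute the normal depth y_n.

y_n = 2.33 m

Manning's equation rearranged: A R^(2/3) = nQ / (1·√S) = 0.013 × 157 / (√0.004902) = 29.15.
Trying y = 2.04 m: A R^(2/3) = 21.65 — too small.
Trying y = 2.97 m: A R^(2/3) = 50.69 — too large.
Trying y = 2.33 m: A R^(2/3) = 29.13 — close enough.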